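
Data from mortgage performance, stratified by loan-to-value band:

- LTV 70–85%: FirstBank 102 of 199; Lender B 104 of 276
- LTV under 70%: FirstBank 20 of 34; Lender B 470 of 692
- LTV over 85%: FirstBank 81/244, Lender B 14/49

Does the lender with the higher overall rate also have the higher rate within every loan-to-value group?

No

LTV 70–85%: FirstBank 102/199 = 51.3%, Lender B 104/276 = 37.7% → FirstBank
LTV under 70%: FirstBank 20/34 = 58.8%, Lender B 470/692 = 67.9% → Lender B
LTV over 85%: FirstBank 81/244 = 33.2%, Lender B 14/49 = 28.6% → FirstBank
Overall: FirstBank 203/477 = 42.6%, Lender B 588/1017 = 57.8% → Lender B
Neither sweeps: FirstBank wins 2 of 3 groups, Lender B wins 1. Lender B wins overall but not every group — no Simpson reversal.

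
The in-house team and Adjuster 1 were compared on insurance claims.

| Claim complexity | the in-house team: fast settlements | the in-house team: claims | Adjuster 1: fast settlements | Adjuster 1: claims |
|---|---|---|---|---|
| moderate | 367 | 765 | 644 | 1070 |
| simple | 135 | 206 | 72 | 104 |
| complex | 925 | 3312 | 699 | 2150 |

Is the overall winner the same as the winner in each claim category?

Moderate: the in-house team 367/765 = 48.0%, Adjuster 1 644/1070 = 60.2% → Adjuster 1
Simple: the in-house team 135/206 = 65.5%, Adjuster 1 72/104 = 69.2% → Adjuster 1
Complex: the in-house team 925/3312 = 27.9%, Adjuster 1 699/2150 = 32.5% → Adjuster 1
Overall: the in-house team 1427/4283 = 33.3%, Adjuster 1 1415/3324 = 42.6% → Adjuster 1
Adjuster 1 wins overall and in every claim group — no reversal.

Yes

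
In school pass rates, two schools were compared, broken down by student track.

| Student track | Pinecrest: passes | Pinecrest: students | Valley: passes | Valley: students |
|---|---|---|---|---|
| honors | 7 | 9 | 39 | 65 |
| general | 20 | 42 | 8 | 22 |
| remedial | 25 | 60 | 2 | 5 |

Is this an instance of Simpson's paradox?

Honors: Pinecrest 7/9 = 77.8%, Valley 39/65 = 60.0% → Pinecrest
General: Pinecrest 20/42 = 47.6%, Valley 8/22 = 36.4% → Pinecrest
Remedial: Pinecrest 25/60 = 41.7%, Valley 2/5 = 40.0% → Pinecrest
Overall: Pinecrest 52/111 = 46.8%, Valley 49/92 = 53.3% → Valley
Pinecrest wins each student group but Valley wins overall — the comparison reverses. Pinecrest's students skew toward remedial, which has a lower base rate.

Yes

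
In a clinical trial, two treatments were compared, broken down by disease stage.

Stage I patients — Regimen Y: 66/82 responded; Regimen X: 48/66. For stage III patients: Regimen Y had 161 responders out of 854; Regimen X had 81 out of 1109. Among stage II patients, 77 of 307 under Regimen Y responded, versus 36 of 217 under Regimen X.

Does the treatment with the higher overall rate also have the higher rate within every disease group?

Yes

Stage I: Regimen Y 66/82 = 80.5%, Regimen X 48/66 = 72.7% → Regimen Y
Stage III: Regimen Y 161/854 = 18.9%, Regimen X 81/1109 = 7.3% → Regimen Y
Stage II: Regimen Y 77/307 = 25.1%, Regimen X 36/217 = 16.6% → Regimen Y
Overall: Regimen Y 304/1243 = 24.5%, Regimen X 165/1392 = 11.9% → Regimen Y
Regimen Y wins overall and in every disease group — no reversal.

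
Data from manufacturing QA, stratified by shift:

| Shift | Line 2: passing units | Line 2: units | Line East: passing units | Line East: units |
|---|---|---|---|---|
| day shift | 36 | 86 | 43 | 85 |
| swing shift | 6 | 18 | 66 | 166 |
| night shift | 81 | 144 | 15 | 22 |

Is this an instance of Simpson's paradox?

Yes

Day shift: Line 2 36/86 = 41.9%, Line East 43/85 = 50.6% → Line East
Swing shift: Line 2 6/18 = 33.3%, Line East 66/166 = 39.8% → Line East
Night shift: Line 2 81/144 = 56.2%, Line East 15/22 = 68.2% → Line East
Overall: Line 2 123/248 = 49.6%, Line East 124/273 = 45.4% → Line 2
Line East wins each shift group but Line 2 wins overall — the comparison reverses. Line East's units skew toward swing shift, which has a lower base rate.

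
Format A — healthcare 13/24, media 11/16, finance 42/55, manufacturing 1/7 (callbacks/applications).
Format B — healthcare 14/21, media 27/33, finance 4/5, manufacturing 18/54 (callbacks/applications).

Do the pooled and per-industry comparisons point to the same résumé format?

Healthcare: Format A 13/24 = 54.2%, Format B 14/21 = 66.7% → Format B
Media: Format A 11/16 = 68.8%, Format B 27/33 = 81.8% → Format B
Finance: Format A 42/55 = 76.4%, Format B 4/5 = 80.0% → Format B
Manufacturing: Format A 1/7 = 14.3%, Format B 18/54 = 33.3% → Format B
Overall: Format A 67/102 = 65.7%, Format B 63/113 = 55.8% → Format A
Format B wins each industry group but Format A wins overall — the comparison reverses. Format B's applications skew toward manufacturing, which has a lower base rate.

No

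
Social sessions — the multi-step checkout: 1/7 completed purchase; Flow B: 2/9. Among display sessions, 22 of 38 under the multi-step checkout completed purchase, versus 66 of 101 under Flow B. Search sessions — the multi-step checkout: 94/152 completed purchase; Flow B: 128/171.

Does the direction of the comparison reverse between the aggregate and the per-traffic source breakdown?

Social: the multi-step checkout 1/7 = 14.3%, Flow B 2/9 = 22.2% → Flow B
Display: the multi-step checkout 22/38 = 57.9%, Flow B 66/101 = 65.3% → Flow B
Search: the multi-step checkout 94/152 = 61.8%, Flow B 128/171 = 74.9% → Flow B
Overall: the multi-step checkout 117/197 = 59.4%, Flow B 196/281 = 69.8% → Flow B
Flow B wins overall and in every traffic group — no reversal.

No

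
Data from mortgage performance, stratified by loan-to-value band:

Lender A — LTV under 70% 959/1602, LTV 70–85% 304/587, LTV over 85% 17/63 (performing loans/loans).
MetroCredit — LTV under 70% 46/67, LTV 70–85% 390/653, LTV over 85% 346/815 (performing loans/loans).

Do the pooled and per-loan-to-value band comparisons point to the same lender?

No

LTV under 70%: Lender A 959/1602 = 59.9%, MetroCredit 46/67 = 68.7% → MetroCredit
LTV 70–85%: Lender A 304/587 = 51.8%, MetroCredit 390/653 = 59.7% → MetroCredit
LTV over 85%: Lender A 17/63 = 27.0%, MetroCredit 346/815 = 42.5% → MetroCredit
Overall: Lender A 1280/2252 = 56.8%, MetroCredit 782/1535 = 50.9% → Lender A
MetroCredit wins each loan-to-value group but Lender A wins overall — the comparison reverses. MetroCredit's loans skew toward LTV over 85%, which has a lower base rate.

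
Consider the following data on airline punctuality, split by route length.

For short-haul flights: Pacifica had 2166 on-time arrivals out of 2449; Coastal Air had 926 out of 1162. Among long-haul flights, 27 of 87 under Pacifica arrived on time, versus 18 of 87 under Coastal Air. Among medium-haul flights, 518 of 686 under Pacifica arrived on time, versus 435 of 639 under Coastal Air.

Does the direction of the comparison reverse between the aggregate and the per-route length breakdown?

No

Short-haul: Pacifica 2166/2449 = 88.4%, Coastal Air 926/1162 = 79.7% → Pacifica
Long-haul: Pacifica 27/87 = 31.0%, Coastal Air 18/87 = 20.7% → Pacifica
Medium-haul: Pacifica 518/686 = 75.5%, Coastal Air 435/639 = 68.1% → Pacifica
Overall: Pacifica 2711/3222 = 84.1%, Coastal Air 1379/1888 = 73.0% → Pacifica
Pacifica wins overall and in every route group — no reversal.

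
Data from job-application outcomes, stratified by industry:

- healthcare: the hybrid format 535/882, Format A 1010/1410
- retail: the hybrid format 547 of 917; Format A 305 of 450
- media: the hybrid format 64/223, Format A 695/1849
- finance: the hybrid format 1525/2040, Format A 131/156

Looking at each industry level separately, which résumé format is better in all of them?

Healthcare: the hybrid format 535/882 = 60.7%, Format A 1010/1410 = 71.6% → Format A
Retail: the hybrid format 547/917 = 59.7%, Format A 305/450 = 67.8% → Format A
Media: the hybrid format 64/223 = 28.7%, Format A 695/1849 = 37.6% → Format A
Finance: the hybrid format 1525/2040 = 74.8%, Format A 131/156 = 84.0% → Format A
Format A has the higher rate in all 4 groups.

Format A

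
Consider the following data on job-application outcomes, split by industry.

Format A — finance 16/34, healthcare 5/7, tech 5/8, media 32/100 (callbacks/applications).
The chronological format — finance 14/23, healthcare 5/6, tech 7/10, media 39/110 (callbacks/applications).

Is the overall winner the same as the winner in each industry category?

Yes

Finance: Format A 16/34 = 47.1%, the chronological format 14/23 = 60.9% → the chronological format
Healthcare: Format A 5/7 = 71.4%, the chronological format 5/6 = 83.3% → the chronological format
Tech: Format A 5/8 = 62.5%, the chronological format 7/10 = 70.0% → the chronological format
Media: Format A 32/100 = 32.0%, the chronological format 39/110 = 35.5% → the chronological format
Overall: Format A 58/149 = 38.9%, the chronological format 65/149 = 43.6% → the chronological format
The chronological format wins overall and in every industry group — no reversal.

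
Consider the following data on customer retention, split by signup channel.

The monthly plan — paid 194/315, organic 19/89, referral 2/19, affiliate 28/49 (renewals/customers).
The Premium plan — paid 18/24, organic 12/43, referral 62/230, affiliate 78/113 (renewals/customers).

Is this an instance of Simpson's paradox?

Paid: the monthly plan 194/315 = 61.6%, the Premium plan 18/24 = 75.0% → the Premium plan
Organic: the monthly plan 19/89 = 21.3%, the Premium plan 12/43 = 27.9% → the Premium plan
Referral: the monthly plan 2/19 = 10.5%, the Premium plan 62/230 = 27.0% → the Premium plan
Affiliate: the monthly plan 28/49 = 57.1%, the Premium plan 78/113 = 69.0% → the Premium plan
Overall: the monthly plan 243/472 = 51.5%, the Premium plan 170/410 = 41.5% → the monthly plan
The Premium plan wins each signup group but the monthly plan wins overall — the comparison reverses. The Premium plan's customers skew toward referral, which has a lower base rate.

Yes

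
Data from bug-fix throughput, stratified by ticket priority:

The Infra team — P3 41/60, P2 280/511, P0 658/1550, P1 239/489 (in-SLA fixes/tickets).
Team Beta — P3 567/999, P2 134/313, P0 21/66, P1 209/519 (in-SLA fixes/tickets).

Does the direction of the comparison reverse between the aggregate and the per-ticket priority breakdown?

P3: the Infra team 41/60 = 68.3%, Team Beta 567/999 = 56.8% → the Infra team
P2: the Infra team 280/511 = 54.8%, Team Beta 134/313 = 42.8% → the Infra team
P0: the Infra team 658/1550 = 42.5%, Team Beta 21/66 = 31.8% → the Infra team
P1: the Infra team 239/489 = 48.9%, Team Beta 209/519 = 40.3% → the Infra team
Overall: the Infra team 1218/2610 = 46.7%, Team Beta 931/1897 = 49.1% → Team Beta
The Infra team wins each ticket group but Team Beta wins overall — the comparison reverses. The Infra team's tickets skew toward P0, which has a lower base rate.

Yes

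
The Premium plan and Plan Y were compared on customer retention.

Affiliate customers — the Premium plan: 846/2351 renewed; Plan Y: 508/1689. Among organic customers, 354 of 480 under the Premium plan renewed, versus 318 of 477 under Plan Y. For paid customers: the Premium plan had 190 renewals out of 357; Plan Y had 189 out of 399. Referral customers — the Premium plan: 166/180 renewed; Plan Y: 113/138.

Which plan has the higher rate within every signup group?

Affiliate: the Premium plan 846/2351 = 36.0%, Plan Y 508/1689 = 30.1% → the Premium plan
Organic: the Premium plan 354/480 = 73.8%, Plan Y 318/477 = 66.7% → the Premium plan
Paid: the Premium plan 190/357 = 53.2%, Plan Y 189/399 = 47.4% → the Premium plan
Referral: the Premium plan 166/180 = 92.2%, Plan Y 113/138 = 81.9% → the Premium plan
The Premium plan has the higher rate in all 4 groups.

the Premium plan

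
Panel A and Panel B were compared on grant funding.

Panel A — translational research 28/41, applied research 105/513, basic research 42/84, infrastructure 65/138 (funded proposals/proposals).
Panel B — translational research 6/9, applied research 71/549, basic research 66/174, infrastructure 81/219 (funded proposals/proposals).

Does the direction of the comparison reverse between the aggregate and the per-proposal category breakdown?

No

Translational research: Panel A 28/41 = 68.3%, Panel B 6/9 = 66.7% → Panel A
Applied research: Panel A 105/513 = 20.5%, Panel B 71/549 = 12.9% → Panel A
Basic research: Panel A 42/84 = 50.0%, Panel B 66/174 = 37.9% → Panel A
Infrastructure: Panel A 65/138 = 47.1%, Panel B 81/219 = 37.0% → Panel A
Overall: Panel A 240/776 = 30.9%, Panel B 224/951 = 23.6% → Panel A
Panel A wins overall and in every proposal group — no reversal.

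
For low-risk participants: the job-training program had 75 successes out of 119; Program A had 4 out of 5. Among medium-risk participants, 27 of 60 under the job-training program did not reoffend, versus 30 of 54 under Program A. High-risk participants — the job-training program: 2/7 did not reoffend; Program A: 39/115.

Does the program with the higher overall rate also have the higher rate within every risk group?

Low-risk: the job-training program 75/119 = 63.0%, Program A 4/5 = 80.0% → Program A
Medium-risk: the job-training program 27/60 = 45.0%, Program A 30/54 = 55.6% → Program A
High-risk: the job-training program 2/7 = 28.6%, Program A 39/115 = 33.9% → Program A
Overall: the job-training program 104/186 = 55.9%, Program A 73/174 = 42.0% → the job-training program
Program A wins each risk group but the job-training program wins overall — the comparison reverses. Program A's participants skew toward high-risk, which has a lower base rate.

No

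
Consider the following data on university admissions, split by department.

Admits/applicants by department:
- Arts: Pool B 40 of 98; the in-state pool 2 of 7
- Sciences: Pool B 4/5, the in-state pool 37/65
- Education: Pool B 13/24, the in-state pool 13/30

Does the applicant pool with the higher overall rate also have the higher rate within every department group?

Arts: Pool B 40/98 = 40.8%, the in-state pool 2/7 = 28.6% → Pool B
Sciences: Pool B 4/5 = 80.0%, the in-state pool 37/65 = 56.9% → Pool B
Education: Pool B 13/24 = 54.2%, the in-state pool 13/30 = 43.3% → Pool B
Overall: Pool B 57/127 = 44.9%, the in-state pool 52/102 = 51.0% → the in-state pool
Pool B wins each department group but the in-state pool wins overall — the comparison reverses. Pool B's applicants skew toward Arts, which has a lower base rate.

No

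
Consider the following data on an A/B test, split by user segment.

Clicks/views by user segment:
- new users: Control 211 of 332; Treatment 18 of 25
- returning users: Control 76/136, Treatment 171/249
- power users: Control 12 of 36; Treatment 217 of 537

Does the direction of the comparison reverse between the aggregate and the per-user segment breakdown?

New users: Control 211/332 = 63.6%, Treatment 18/25 = 72.0% → Treatment
Returning users: Control 76/136 = 55.9%, Treatment 171/249 = 68.7% → Treatment
Power users: Control 12/36 = 33.3%, Treatment 217/537 = 40.4% → Treatment
Overall: Control 299/504 = 59.3%, Treatment 406/811 = 50.1% → Control
Treatment wins each user group but Control wins overall — the comparison reverses. Treatment's views skew toward power users, which has a lower base rate.

Yes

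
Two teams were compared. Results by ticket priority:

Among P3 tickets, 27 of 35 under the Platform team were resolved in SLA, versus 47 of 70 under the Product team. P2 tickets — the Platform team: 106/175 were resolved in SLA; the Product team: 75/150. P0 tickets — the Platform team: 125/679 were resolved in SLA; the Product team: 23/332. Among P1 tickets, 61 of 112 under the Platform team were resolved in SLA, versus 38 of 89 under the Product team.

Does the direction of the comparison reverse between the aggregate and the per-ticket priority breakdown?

P3: the Platform team 27/35 = 77.1%, the Product team 47/70 = 67.1% → the Platform team
P2: the Platform team 106/175 = 60.6%, the Product team 75/150 = 50.0% → the Platform team
P0: the Platform team 125/679 = 18.4%, the Product team 23/332 = 6.9% → the Platform team
P1: the Platform team 61/112 = 54.5%, the Product team 38/89 = 42.7% → the Platform team
Overall: the Platform team 319/1001 = 31.9%, the Product team 183/641 = 28.5% → the Platform team
The Platform team wins overall and in every ticket group — no reversal.

No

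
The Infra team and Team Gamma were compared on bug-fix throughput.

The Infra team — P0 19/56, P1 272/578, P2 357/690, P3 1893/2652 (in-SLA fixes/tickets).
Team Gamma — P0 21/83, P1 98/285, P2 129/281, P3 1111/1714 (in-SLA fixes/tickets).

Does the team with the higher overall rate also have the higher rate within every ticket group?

Yes

P0: the Infra team 19/56 = 33.9%, Team Gamma 21/83 = 25.3% → the Infra team
P1: the Infra team 272/578 = 47.1%, Team Gamma 98/285 = 34.4% → the Infra team
P2: the Infra team 357/690 = 51.7%, Team Gamma 129/281 = 45.9% → the Infra team
P3: the Infra team 1893/2652 = 71.4%, Team Gamma 1111/1714 = 64.8% → the Infra team
Overall: the Infra team 2541/3976 = 63.9%, Team Gamma 1359/2363 = 57.5% → the Infra team
The Infra team wins overall and in every ticket group — no reversal.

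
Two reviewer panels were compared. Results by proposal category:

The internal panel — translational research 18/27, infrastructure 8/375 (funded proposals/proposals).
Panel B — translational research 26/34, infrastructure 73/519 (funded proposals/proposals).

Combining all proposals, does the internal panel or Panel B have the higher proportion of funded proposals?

Translational research: the internal panel 18/27 = 66.7%, Panel B 26/34 = 76.5% → Panel B
Infrastructure: the internal panel 8/375 = 2.1%, Panel B 73/519 = 14.1% → Panel B
Overall: the internal panel 26/402 = 6.5%, Panel B 99/553 = 17.9% → Panel B

Panel B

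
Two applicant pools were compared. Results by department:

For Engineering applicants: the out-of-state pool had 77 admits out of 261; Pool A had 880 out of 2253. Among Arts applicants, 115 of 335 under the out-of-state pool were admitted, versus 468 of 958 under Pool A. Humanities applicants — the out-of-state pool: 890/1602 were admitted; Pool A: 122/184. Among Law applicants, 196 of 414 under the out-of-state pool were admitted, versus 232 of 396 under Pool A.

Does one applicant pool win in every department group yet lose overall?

Engineering: the out-of-state pool 77/261 = 29.5%, Pool A 880/2253 = 39.1% → Pool A
Arts: the out-of-state pool 115/335 = 34.3%, Pool A 468/958 = 48.9% → Pool A
Humanities: the out-of-state pool 890/1602 = 55.6%, Pool A 122/184 = 66.3% → Pool A
Law: the out-of-state pool 196/414 = 47.3%, Pool A 232/396 = 58.6% → Pool A
Overall: the out-of-state pool 1278/2612 = 48.9%, Pool A 1702/3791 = 44.9% → the out-of-state pool
Pool A wins each department group but the out-of-state pool wins overall — the comparison reverses. Pool A's applicants skew toward Engineering, which has a lower base rate.

Yes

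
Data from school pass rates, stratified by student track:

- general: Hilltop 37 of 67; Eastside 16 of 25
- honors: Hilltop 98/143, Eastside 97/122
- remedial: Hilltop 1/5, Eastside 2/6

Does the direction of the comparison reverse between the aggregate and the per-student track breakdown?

General: Hilltop 37/67 = 55.2%, Eastside 16/25 = 64.0% → Eastside
Honors: Hilltop 98/143 = 68.5%, Eastside 97/122 = 79.5% → Eastside
Remedial: Hilltop 1/5 = 20.0%, Eastside 2/6 = 33.3% → Eastside
Overall: Hilltop 136/215 = 63.3%, Eastside 115/153 = 75.2% → Eastside
Eastside wins overall and in every student group — no reversal.

No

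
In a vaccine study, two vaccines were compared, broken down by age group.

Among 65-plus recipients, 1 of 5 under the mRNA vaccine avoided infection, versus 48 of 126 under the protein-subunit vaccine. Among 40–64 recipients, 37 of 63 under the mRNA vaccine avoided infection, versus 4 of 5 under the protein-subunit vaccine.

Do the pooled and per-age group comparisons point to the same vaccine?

No

65-plus: the mRNA vaccine 1/5 = 20.0%, the protein-subunit vaccine 48/126 = 38.1% → the protein-subunit vaccine
40–64: the mRNA vaccine 37/63 = 58.7%, the protein-subunit vaccine 4/5 = 80.0% → the protein-subunit vaccine
Overall: the mRNA vaccine 38/68 = 55.9%, the protein-subunit vaccine 52/131 = 39.7% → the mRNA vaccine
The protein-subunit vaccine wins each age group but the mRNA vaccine wins overall — the comparison reverses. The protein-subunit vaccine's recipients skew toward 65-plus, which has a lower base rate.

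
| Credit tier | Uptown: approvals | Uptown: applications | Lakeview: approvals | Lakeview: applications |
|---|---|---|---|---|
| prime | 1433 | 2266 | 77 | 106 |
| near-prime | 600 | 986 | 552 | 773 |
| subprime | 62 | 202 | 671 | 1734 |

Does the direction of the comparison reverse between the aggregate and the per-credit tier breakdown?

Prime: Uptown 1433/2266 = 63.2%, Lakeview 77/106 = 72.6% → Lakeview
Near-prime: Uptown 600/986 = 60.9%, Lakeview 552/773 = 71.4% → Lakeview
Subprime: Uptown 62/202 = 30.7%, Lakeview 671/1734 = 38.7% → Lakeview
Overall: Uptown 2095/3454 = 60.7%, Lakeview 1300/2613 = 49.8% → Uptown
Lakeview wins each credit group but Uptown wins overall — the comparison reverses. Lakeview's applications skew toward subprime, which has a lower base rate.

Yes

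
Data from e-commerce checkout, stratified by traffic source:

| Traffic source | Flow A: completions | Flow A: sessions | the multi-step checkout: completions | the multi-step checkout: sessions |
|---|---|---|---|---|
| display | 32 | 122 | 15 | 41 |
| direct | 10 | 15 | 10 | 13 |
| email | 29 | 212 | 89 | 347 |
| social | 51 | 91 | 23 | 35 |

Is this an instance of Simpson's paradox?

Display: Flow A 32/122 = 26.2%, the multi-step checkout 15/41 = 36.6% → the multi-step checkout
Direct: Flow A 10/15 = 66.7%, the multi-step checkout 10/13 = 76.9% → the multi-step checkout
Email: Flow A 29/212 = 13.7%, the multi-step checkout 89/347 = 25.6% → the multi-step checkout
Social: Flow A 51/91 = 56.0%, the multi-step checkout 23/35 = 65.7% → the multi-step checkout
Overall: Flow A 122/440 = 27.7%, the multi-step checkout 137/436 = 31.4% → the multi-step checkout
The multi-step checkout wins overall and in every traffic group — no reversal.

No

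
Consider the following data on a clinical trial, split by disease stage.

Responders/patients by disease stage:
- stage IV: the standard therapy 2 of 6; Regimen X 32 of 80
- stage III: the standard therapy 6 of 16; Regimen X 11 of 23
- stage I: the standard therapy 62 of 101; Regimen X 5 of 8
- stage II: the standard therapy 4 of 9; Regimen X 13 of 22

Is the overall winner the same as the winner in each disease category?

No

Stage IV: the standard therapy 2/6 = 33.3%, Regimen X 32/80 = 40.0% → Regimen X
Stage III: the standard therapy 6/16 = 37.5%, Regimen X 11/23 = 47.8% → Regimen X
Stage I: the standard therapy 62/101 = 61.4%, Regimen X 5/8 = 62.5% → Regimen X
Stage II: the standard therapy 4/9 = 44.4%, Regimen X 13/22 = 59.1% → Regimen X
Overall: the standard therapy 74/132 = 56.1%, Regimen X 61/133 = 45.9% → the standard therapy
Regimen X wins each disease group but the standard therapy wins overall — the comparison reverses. Regimen X's patients skew toward stage IV, which has a lower base rate.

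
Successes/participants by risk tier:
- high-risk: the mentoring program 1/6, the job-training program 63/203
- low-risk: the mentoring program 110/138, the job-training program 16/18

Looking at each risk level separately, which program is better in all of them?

High-risk: the mentoring program 1/6 = 16.7%, the job-training program 63/203 = 31.0% → the job-training program
Low-risk: the mentoring program 110/138 = 79.7%, the job-training program 16/18 = 88.9% → the job-training program
The job-training program has the higher rate in both groups.

the job-training program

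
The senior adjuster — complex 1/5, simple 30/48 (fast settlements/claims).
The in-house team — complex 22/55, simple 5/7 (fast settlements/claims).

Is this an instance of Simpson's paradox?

Complex: the senior adjuster 1/5 = 20.0%, the in-house team 22/55 = 40.0% → the in-house team
Simple: the senior adjuster 30/48 = 62.5%, the in-house team 5/7 = 71.4% → the in-house team
Overall: the senior adjuster 31/53 = 58.5%, the in-house team 27/62 = 43.5% → the senior adjuster
The in-house team wins each claim group but the senior adjuster wins overall — the comparison reverses. The in-house team's claims skew toward complex, which has a lower base rate.

Yes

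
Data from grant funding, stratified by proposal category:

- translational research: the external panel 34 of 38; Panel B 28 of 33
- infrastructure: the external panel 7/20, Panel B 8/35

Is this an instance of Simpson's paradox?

No

Translational research: the external panel 34/38 = 89.5%, Panel B 28/33 = 84.8% → the external panel
Infrastructure: the external panel 7/20 = 35.0%, Panel B 8/35 = 22.9% → the external panel
Overall: the external panel 41/58 = 70.7%, Panel B 36/68 = 52.9% → the external panel
The external panel wins overall and in every proposal group — no reversal.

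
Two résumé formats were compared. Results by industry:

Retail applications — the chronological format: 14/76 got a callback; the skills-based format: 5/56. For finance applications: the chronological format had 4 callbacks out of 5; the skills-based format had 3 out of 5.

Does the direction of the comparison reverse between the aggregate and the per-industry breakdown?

No

Retail: the chronological format 14/76 = 18.4%, the skills-based format 5/56 = 8.9% → the chronological format
Finance: the chronological format 4/5 = 80.0%, the skills-based format 3/5 = 60.0% → the chronological format
Overall: the chronological format 18/81 = 22.2%, the skills-based format 8/61 = 13.1% → the chronological format
The chronological format wins overall and in every industry group — no reversal.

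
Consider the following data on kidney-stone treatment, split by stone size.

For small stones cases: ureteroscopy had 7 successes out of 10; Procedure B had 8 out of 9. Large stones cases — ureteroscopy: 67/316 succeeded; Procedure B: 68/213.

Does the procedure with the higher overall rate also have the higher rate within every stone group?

Small stones: ureteroscopy 7/10 = 70.0%, Procedure B 8/9 = 88.9% → Procedure B
Large stones: ureteroscopy 67/316 = 21.2%, Procedure B 68/213 = 31.9% → Procedure B
Overall: ureteroscopy 74/326 = 22.7%, Procedure B 76/222 = 34.2% → Procedure B
Procedure B wins overall and in every stone group — no reversal.

Yes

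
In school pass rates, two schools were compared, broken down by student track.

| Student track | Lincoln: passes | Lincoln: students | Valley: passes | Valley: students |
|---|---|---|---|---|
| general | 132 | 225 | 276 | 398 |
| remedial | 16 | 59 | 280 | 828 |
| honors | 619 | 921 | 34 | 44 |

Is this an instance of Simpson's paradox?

Yes

General: Lincoln 132/225 = 58.7%, Valley 276/398 = 69.3% → Valley
Remedial: Lincoln 16/59 = 27.1%, Valley 280/828 = 33.8% → Valley
Honors: Lincoln 619/921 = 67.2%, Valley 34/44 = 77.3% → Valley
Overall: Lincoln 767/1205 = 63.7%, Valley 590/1270 = 46.5% → Lincoln
Valley wins each student group but Lincoln wins overall — the comparison reverses. Valley's students skew toward remedial, which has a lower base rate.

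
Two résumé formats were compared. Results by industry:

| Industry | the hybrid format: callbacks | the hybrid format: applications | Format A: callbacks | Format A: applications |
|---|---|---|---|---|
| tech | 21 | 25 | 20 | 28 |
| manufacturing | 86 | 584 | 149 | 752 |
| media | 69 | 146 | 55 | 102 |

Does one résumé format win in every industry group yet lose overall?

Tech: the hybrid format 21/25 = 84.0%, Format A 20/28 = 71.4% → the hybrid format
Manufacturing: the hybrid format 86/584 = 14.7%, Format A 149/752 = 19.8% → Format A
Media: the hybrid format 69/146 = 47.3%, Format A 55/102 = 53.9% → Format A
Overall: the hybrid format 176/755 = 23.3%, Format A 224/882 = 25.4% → Format A
Neither sweeps: the hybrid format wins 1 of 3 groups, Format A wins 2. Format A wins overall but not every group — no Simpson reversal.

No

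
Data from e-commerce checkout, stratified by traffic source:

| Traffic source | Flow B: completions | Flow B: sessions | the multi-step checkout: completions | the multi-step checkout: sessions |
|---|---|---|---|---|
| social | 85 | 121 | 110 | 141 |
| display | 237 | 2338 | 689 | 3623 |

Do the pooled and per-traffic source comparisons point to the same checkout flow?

Social: Flow B 85/121 = 70.2%, the multi-step checkout 110/141 = 78.0% → the multi-step checkout
Display: Flow B 237/2338 = 10.1%, the multi-step checkout 689/3623 = 19.0% → the multi-step checkout
Overall: Flow B 322/2459 = 13.1%, the multi-step checkout 799/3764 = 21.2% → the multi-step checkout
The multi-step checkout wins overall and in every traffic group — no reversal.

Yes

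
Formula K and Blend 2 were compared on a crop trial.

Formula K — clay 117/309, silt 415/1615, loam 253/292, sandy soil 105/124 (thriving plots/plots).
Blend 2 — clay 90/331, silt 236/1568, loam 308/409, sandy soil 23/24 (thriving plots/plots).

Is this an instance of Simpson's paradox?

Clay: Formula K 117/309 = 37.9%, Blend 2 90/331 = 27.2% → Formula K
Silt: Formula K 415/1615 = 25.7%, Blend 2 236/1568 = 15.1% → Formula K
Loam: Formula K 253/292 = 86.6%, Blend 2 308/409 = 75.3% → Formula K
Sandy soil: Formula K 105/124 = 84.7%, Blend 2 23/24 = 95.8% → Blend 2
Overall: Formula K 890/2340 = 38.0%, Blend 2 657/2332 = 28.2% → Formula K
Neither sweeps: Formula K wins 3 of 4 groups, Blend 2 wins 1. Formula K wins overall but not every group — no Simpson reversal.

No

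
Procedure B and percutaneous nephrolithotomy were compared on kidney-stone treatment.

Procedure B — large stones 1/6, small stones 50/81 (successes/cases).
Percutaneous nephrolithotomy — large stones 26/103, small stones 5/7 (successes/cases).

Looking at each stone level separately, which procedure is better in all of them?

Large stones: Procedure B 1/6 = 16.7%, percutaneous nephrolithotomy 26/103 = 25.2% → percutaneous nephrolithotomy
Small stones: Procedure B 50/81 = 61.7%, percutaneous nephrolithotomy 5/7 = 71.4% → percutaneous nephrolithotomy
Percutaneous nephrolithotomy has the higher rate in both groups.

percutaneous nephrolithotomy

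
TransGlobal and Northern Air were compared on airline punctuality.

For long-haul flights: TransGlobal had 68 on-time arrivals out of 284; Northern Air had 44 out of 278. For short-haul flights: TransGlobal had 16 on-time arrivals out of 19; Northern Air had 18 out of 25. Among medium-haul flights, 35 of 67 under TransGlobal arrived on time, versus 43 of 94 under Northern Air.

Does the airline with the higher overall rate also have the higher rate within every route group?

Yes

Long-haul: TransGlobal 68/284 = 23.9%, Northern Air 44/278 = 15.8% → TransGlobal
Short-haul: TransGlobal 16/19 = 84.2%, Northern Air 18/25 = 72.0% → TransGlobal
Medium-haul: TransGlobal 35/67 = 52.2%, Northern Air 43/94 = 45.7% → TransGlobal
Overall: TransGlobal 119/370 = 32.2%, Northern Air 105/397 = 26.4% → TransGlobal
TransGlobal wins overall and in every route group — no reversal.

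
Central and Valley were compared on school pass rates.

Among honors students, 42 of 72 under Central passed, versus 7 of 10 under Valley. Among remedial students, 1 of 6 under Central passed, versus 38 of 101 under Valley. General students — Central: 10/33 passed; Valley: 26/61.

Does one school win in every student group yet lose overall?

Yes

Honors: Central 42/72 = 58.3%, Valley 7/10 = 70.0% → Valley
Remedial: Central 1/6 = 16.7%, Valley 38/101 = 37.6% → Valley
General: Central 10/33 = 30.3%, Valley 26/61 = 42.6% → Valley
Overall: Central 53/111 = 47.7%, Valley 71/172 = 41.3% → Central
Valley wins each student group but Central wins overall — the comparison reverses. Valley's students skew toward remedial, which has a lower base rate.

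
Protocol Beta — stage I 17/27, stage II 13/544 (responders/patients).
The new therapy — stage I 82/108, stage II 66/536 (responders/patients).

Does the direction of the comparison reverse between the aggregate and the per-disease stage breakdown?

Stage I: Protocol Beta 17/27 = 63.0%, the new therapy 82/108 = 75.9% → the new therapy
Stage II: Protocol Beta 13/544 = 2.4%, the new therapy 66/536 = 12.3% → the new therapy
Overall: Protocol Beta 30/571 = 5.3%, the new therapy 148/644 = 23.0% → the new therapy
The new therapy wins overall and in every disease group — no reversal.

No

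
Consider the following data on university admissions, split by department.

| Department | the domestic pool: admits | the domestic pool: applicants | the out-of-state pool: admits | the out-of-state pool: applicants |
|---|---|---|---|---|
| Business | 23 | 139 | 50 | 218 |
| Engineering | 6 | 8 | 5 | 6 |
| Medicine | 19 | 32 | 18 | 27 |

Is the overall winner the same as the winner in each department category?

Yes

Business: the domestic pool 23/139 = 16.5%, the out-of-state pool 50/218 = 22.9% → the out-of-state pool
Engineering: the domestic pool 6/8 = 75.0%, the out-of-state pool 5/6 = 83.3% → the out-of-state pool
Medicine: the domestic pool 19/32 = 59.4%, the out-of-state pool 18/27 = 66.7% → the out-of-state pool
Overall: the domestic pool 48/179 = 26.8%, the out-of-state pool 73/251 = 29.1% → the out-of-state pool
The out-of-state pool wins overall and in every department group — no reversal.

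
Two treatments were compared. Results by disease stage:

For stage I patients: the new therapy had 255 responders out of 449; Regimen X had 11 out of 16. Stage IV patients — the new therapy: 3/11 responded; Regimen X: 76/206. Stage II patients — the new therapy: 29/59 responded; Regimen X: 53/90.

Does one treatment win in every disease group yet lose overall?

Stage I: the new therapy 255/449 = 56.8%, Regimen X 11/16 = 68.8% → Regimen X
Stage IV: the new therapy 3/11 = 27.3%, Regimen X 76/206 = 36.9% → Regimen X
Stage II: the new therapy 29/59 = 49.2%, Regimen X 53/90 = 58.9% → Regimen X
Overall: the new therapy 287/519 = 55.3%, Regimen X 140/312 = 44.9% → the new therapy
Regimen X wins each disease group but the new therapy wins overall — the comparison reverses. Regimen X's patients skew toward stage IV, which has a lower base rate.

Yes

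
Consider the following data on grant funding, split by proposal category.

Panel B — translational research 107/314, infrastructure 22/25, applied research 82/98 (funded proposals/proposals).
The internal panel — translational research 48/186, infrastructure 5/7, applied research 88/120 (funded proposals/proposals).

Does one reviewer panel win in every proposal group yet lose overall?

Translational research: Panel B 107/314 = 34.1%, the internal panel 48/186 = 25.8% → Panel B
Infrastructure: Panel B 22/25 = 88.0%, the internal panel 5/7 = 71.4% → Panel B
Applied research: Panel B 82/98 = 83.7%, the internal panel 88/120 = 73.3% → Panel B
Overall: Panel B 211/437 = 48.3%, the internal panel 141/313 = 45.0% → Panel B
Panel B wins overall and in every proposal group — no reversal.

No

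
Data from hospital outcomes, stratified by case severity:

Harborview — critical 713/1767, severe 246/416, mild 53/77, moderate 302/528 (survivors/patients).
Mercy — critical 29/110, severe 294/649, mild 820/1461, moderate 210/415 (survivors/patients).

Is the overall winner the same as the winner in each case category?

Critical: Harborview 713/1767 = 40.4%, Mercy 29/110 = 26.4% → Harborview
Severe: Harborview 246/416 = 59.1%, Mercy 294/649 = 45.3% → Harborview
Mild: Harborview 53/77 = 68.8%, Mercy 820/1461 = 56.1% → Harborview
Moderate: Harborview 302/528 = 57.2%, Mercy 210/415 = 50.6% → Harborview
Overall: Harborview 1314/2788 = 47.1%, Mercy 1353/2635 = 51.3% → Mercy
Harborview wins each case group but Mercy wins overall — the comparison reverses. Harborview's patients skew toward critical, which has a lower base rate.

No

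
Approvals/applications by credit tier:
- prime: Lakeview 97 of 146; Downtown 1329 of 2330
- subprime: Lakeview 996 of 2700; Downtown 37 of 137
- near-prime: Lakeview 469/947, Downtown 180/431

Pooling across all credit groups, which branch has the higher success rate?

Downtown

Prime: Lakeview 97/146 = 66.4%, Downtown 1329/2330 = 57.0% → Lakeview
Subprime: Lakeview 996/2700 = 36.9%, Downtown 37/137 = 27.0% → Lakeview
Near-prime: Lakeview 469/947 = 49.5%, Downtown 180/431 = 41.8% → Lakeview
Overall: Lakeview 1562/3793 = 41.2%, Downtown 1546/2898 = 53.3% → Downtown
(Lakeview wins every credit group but Downtown wins overall — Lakeview's applications skew toward the low-rate subprime group.)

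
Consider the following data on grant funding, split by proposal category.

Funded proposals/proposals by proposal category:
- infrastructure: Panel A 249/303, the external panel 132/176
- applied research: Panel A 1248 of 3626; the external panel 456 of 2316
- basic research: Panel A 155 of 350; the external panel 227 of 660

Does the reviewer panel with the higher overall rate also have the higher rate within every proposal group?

Yes

Infrastructure: Panel A 249/303 = 82.2%, the external panel 132/176 = 75.0% → Panel A
Applied research: Panel A 1248/3626 = 34.4%, the external panel 456/2316 = 19.7% → Panel A
Basic research: Panel A 155/350 = 44.3%, the external panel 227/660 = 34.4% → Panel A
Overall: Panel A 1652/4279 = 38.6%, the external panel 815/3152 = 25.9% → Panel A
Panel A wins overall and in every proposal group — no reversal.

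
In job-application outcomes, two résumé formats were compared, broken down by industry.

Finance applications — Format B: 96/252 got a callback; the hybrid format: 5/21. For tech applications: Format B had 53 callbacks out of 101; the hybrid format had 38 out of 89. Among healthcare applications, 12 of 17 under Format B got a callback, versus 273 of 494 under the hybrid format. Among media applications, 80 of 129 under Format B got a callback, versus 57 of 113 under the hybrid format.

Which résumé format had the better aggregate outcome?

the hybrid format

Finance: Format B 96/252 = 38.1%, the hybrid format 5/21 = 23.8% → Format B
Tech: Format B 53/101 = 52.5%, the hybrid format 38/89 = 42.7% → Format B
Healthcare: Format B 12/17 = 70.6%, the hybrid format 273/494 = 55.3% → Format B
Media: Format B 80/129 = 62.0%, the hybrid format 57/113 = 50.4% → Format B
Overall: Format B 241/499 = 48.3%, the hybrid format 373/717 = 52.0% → the hybrid format
(Format B wins every industry group but the hybrid format wins overall — Format B's applications skew toward the low-rate finance group.)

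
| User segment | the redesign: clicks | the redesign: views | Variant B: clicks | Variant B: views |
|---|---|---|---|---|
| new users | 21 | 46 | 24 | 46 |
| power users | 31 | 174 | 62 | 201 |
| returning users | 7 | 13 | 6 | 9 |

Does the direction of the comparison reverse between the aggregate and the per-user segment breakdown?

New users: the redesign 21/46 = 45.7%, Variant B 24/46 = 52.2% → Variant B
Power users: the redesign 31/174 = 17.8%, Variant B 62/201 = 30.8% → Variant B
Returning users: the redesign 7/13 = 53.8%, Variant B 6/9 = 66.7% → Variant B
Overall: the redesign 59/233 = 25.3%, Variant B 92/256 = 35.9% → Variant B
Variant B wins overall and in every user group — no reversal.

No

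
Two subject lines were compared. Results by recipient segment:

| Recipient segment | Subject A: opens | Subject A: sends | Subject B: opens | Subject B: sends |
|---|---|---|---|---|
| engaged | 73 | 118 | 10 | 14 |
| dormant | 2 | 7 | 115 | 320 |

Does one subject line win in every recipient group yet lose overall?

Engaged: Subject A 73/118 = 61.9%, Subject B 10/14 = 71.4% → Subject B
Dormant: Subject A 2/7 = 28.6%, Subject B 115/320 = 35.9% → Subject B
Overall: Subject A 75/125 = 60.0%, Subject B 125/334 = 37.4% → Subject A
Subject B wins each recipient group but Subject A wins overall — the comparison reverses. Subject B's sends skew toward dormant, which has a lower base rate.

Yes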